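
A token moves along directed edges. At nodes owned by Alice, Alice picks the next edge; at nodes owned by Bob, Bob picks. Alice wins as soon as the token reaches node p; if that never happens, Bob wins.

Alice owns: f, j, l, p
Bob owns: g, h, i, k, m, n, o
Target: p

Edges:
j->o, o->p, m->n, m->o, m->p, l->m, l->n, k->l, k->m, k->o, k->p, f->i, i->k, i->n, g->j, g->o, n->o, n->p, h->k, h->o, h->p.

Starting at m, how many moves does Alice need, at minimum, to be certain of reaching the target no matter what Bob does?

A0 = {p}
A1: add {o} — o (Bob): all of {p} already in.
A2: add {j, n} — j (Alice) has j→o; n (Bob): all of {o, p} already in.
A3: add {g, l, m} — g (Bob): all of {j, o} already in; l (Alice) has l→n; m (Bob): all of {n, o, p} already in.
m enters the attractor at level 3, so Alice can force the target in 3 moves from there.

3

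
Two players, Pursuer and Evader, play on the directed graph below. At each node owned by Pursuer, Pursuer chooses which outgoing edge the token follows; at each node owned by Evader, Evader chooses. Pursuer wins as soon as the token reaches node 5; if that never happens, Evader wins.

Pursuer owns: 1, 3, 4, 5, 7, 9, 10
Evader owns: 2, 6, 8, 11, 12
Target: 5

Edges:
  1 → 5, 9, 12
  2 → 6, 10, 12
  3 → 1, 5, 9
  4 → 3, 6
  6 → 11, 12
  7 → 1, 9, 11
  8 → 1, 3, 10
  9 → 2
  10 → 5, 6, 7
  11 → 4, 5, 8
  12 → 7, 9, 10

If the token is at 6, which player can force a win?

A0 = {5}
A1: add {1, 3, 10} — 1 (Pursuer) has 1→5; 3 (Pursuer) has 3→5; 10 (Pursuer) has 10→5.
A2: add {4, 7, 8} — 4 (Pursuer) has 4→3; 7 (Pursuer) has 7→1; 8 (Evader): all of {1, 3, 10} already in.
A3: add {11} — 11 (Evader): all of {4, 5, 8} already in.
A4 = A3; e.g. 2 (Evader) can still go to 6. Fixed point.
6 never enters the attractor, so Evader can avoid the target forever.

Evader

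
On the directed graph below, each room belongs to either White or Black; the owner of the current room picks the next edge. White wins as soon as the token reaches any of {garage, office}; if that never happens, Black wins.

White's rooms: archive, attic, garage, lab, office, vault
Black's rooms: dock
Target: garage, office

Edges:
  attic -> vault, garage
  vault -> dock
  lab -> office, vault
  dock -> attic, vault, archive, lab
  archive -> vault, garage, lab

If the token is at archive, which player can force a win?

A0 = {garage, office}
A1: add {archive, attic, lab} — attic (White) has attic→garage; archive (White) has archive→garage; lab (White) has lab→office.
A2 = A1; e.g. vault (White) has no edge into A1. Fixed point.
archive ∈ A1, so White can force the target.

White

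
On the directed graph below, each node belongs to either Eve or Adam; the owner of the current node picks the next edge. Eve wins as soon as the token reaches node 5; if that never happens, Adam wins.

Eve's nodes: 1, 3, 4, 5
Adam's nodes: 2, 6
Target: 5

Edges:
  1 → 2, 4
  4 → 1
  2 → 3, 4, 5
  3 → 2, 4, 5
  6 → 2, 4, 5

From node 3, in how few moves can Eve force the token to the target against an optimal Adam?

A0 = {5}
A1: add {3} — 3 (Eve) has 3→5.
A2 = A1; e.g. 1 (Eve) has no edge into A1. Fixed point.
3 enters the attractor at level 1, so Eve can force the target in 1 move from there.

1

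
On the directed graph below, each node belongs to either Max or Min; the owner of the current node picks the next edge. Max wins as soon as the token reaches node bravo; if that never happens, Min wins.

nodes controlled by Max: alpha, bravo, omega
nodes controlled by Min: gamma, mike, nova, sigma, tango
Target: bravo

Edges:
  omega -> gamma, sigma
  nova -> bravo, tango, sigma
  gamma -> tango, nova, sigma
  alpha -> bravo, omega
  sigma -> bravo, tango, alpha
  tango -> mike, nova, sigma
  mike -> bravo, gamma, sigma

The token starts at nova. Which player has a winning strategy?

A0 = {bravo}
A1: add {alpha} — alpha (Max) has alpha→bravo.
A2 = A1; e.g. tango (Min) can still go to mike. Fixed point.
nova never enters the attractor, so Min can avoid the target forever.

Min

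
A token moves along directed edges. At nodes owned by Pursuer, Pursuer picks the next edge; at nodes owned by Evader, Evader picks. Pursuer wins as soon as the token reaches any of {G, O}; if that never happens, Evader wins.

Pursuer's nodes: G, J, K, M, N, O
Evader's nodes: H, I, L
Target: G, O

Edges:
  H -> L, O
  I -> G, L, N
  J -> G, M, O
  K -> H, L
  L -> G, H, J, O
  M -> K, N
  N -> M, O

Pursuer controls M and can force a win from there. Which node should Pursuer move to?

N

A0 = {G, O}
A1: add {J, N} — J (Pursuer) has J→G; N (Pursuer) has N→O.
A2: add {M} — M (Pursuer) has M→N.
A3 = A2; e.g. H (Evader) can still go to L. Fixed point.
From M, successor N is in the attractor (rank 1); the other successor K is not.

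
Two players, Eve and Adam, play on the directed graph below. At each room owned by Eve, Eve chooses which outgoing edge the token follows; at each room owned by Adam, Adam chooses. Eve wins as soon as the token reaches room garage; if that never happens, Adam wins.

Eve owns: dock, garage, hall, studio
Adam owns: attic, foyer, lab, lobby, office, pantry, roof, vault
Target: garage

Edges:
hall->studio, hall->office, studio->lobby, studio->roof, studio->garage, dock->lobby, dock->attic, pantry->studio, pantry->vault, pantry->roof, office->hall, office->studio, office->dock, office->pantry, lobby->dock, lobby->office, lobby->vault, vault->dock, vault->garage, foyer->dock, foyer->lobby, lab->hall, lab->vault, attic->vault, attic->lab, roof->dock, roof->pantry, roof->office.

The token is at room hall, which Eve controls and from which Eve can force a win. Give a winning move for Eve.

A0 = {garage}
A1: add {studio} — studio (Eve) has studio→garage.
A2: add {hall} — hall (Eve) has hall→studio.
A3 = A2; e.g. dock (Eve) has no edge into A2. Fixed point.
From hall, successor studio is in the attractor (rank 1); the other successor office is not.

studio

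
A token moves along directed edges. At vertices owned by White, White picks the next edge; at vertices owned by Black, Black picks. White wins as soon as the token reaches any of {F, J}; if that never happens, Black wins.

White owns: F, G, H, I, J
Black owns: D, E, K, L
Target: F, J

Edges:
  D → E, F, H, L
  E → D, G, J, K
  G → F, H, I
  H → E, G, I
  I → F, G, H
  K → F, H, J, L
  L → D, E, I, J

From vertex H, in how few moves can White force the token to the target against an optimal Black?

2

A0 = {F, J}
A1: add {G, I} — G (White) has G→F; I (White) has I→F.
A2: add {H} — H (White) has H→G.
A3 = A2; e.g. D (Black) can still go to E. Fixed point.
H enters the attractor at level 2, so White can force the target in 2 moves from there.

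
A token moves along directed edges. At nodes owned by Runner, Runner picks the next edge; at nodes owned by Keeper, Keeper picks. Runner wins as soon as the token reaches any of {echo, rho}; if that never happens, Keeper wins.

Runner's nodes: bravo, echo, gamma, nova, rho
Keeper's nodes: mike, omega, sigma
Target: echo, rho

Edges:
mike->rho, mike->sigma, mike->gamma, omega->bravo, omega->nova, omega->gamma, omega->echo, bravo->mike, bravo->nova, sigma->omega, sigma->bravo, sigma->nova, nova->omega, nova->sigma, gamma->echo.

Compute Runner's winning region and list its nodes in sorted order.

A0 = {echo, rho}
A1: add {gamma} — gamma (Runner) has gamma→echo.
A2 = A1; e.g. mike (Keeper) can still go to sigma. Fixed point.
Runner's winning region = {echo, gamma, rho}.

echo, gamma, rho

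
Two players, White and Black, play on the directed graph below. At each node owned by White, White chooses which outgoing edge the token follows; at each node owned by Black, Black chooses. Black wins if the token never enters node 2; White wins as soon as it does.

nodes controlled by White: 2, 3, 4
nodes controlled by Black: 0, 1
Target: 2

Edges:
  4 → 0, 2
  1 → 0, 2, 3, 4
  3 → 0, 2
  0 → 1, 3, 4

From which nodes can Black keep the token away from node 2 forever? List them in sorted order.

0, 1

A0 = {2}
A1: add {3, 4} — 3 (White) has 3→2; 4 (White) has 4→2.
A2 = A1; e.g. 0 (Black) can still go to 1. Fixed point.
White's attractor = {2, 3, 4}; Black avoids the target exactly from the complement.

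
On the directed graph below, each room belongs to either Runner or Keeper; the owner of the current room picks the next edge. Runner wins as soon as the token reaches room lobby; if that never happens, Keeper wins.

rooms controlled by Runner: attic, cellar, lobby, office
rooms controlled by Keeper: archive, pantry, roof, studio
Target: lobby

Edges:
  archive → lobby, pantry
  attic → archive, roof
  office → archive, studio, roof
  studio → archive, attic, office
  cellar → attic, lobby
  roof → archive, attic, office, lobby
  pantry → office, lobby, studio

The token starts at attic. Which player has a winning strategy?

A0 = {lobby}
A1: add {cellar} — cellar (Runner) has cellar→lobby.
A2 = A1; e.g. archive (Keeper) can still go to pantry. Fixed point.
attic never enters the attractor, so Keeper can avoid the target forever.

Keeper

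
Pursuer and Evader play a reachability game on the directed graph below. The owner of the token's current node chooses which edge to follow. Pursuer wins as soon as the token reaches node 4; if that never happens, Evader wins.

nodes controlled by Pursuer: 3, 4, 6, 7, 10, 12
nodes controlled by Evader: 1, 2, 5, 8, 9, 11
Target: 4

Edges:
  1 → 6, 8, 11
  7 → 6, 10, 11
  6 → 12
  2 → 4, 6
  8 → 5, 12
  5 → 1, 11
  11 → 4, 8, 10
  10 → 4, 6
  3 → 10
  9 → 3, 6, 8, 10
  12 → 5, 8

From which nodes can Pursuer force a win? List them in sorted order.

A0 = {4}
A1: add {10} — 10 (Pursuer) has 10→4.
A2: add {3, 7} — 3 (Pursuer) has 3→10; 7 (Pursuer) has 7→10.
A3 = A2; e.g. 1 (Evader) can still go to 6. Fixed point.
Pursuer's winning region = {3, 4, 7, 10}.

3, 4, 7, 10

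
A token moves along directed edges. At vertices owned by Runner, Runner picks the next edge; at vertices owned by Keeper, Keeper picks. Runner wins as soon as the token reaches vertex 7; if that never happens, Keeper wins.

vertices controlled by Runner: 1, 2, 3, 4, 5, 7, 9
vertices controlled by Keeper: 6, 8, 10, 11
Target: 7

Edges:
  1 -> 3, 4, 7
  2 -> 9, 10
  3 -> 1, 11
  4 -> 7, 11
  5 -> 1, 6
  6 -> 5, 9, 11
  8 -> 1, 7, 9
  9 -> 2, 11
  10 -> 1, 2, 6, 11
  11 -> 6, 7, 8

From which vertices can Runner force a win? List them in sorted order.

A0 = {7}
A1: add {1, 4} — 1 (Runner) has 1→7; 4 (Runner) has 4→7.
A2: add {3, 5} — 3 (Runner) has 3→1; 5 (Runner) has 5→1.
A3 = A2; e.g. 2 (Runner) has no edge into A2. Fixed point.
Runner's winning region = {1, 3, 4, 5, 7}.

1, 3, 4, 5, 7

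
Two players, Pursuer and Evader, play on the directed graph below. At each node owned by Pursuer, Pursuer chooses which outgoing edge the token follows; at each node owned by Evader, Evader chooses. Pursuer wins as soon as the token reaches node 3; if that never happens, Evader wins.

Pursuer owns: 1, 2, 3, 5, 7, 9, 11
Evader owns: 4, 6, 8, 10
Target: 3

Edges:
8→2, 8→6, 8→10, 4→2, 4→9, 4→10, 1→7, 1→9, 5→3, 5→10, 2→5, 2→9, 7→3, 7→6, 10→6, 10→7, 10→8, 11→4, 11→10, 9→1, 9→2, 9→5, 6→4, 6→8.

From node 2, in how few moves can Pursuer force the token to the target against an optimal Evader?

A0 = {3}
A1: add {5, 7} — 5 (Pursuer) has 5→3; 7 (Pursuer) has 7→3.
A2: add {1, 2, 9} — 1 (Pursuer) has 1→7; 2 (Pursuer) has 2→5; 9 (Pursuer) has 9→5.
A3 = A2; e.g. 4 (Evader) can still go to 10. Fixed point.
2 enters the attractor at level 2, so Pursuer can force the target in 2 moves from there.

2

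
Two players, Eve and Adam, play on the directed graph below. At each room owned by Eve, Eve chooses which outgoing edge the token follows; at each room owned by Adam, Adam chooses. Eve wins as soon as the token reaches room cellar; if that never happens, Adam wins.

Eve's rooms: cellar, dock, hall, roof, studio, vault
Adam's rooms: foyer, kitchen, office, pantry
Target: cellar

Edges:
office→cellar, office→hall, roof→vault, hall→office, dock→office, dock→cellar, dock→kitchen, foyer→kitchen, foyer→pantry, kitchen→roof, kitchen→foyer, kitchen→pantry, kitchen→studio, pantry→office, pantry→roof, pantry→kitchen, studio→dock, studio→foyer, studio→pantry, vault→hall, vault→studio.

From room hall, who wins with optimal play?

A0 = {cellar}
A1: add {dock} — dock (Eve) has dock→cellar.
A2: add {studio} — studio (Eve) has studio→dock.
A3: add {vault} — vault (Eve) has vault→studio.
A4: add {roof} — roof (Eve) has roof→vault.
A5 = A4; e.g. office (Adam) can still go to hall. Fixed point.
hall never enters the attractor, so Adam can avoid the target forever.

Adam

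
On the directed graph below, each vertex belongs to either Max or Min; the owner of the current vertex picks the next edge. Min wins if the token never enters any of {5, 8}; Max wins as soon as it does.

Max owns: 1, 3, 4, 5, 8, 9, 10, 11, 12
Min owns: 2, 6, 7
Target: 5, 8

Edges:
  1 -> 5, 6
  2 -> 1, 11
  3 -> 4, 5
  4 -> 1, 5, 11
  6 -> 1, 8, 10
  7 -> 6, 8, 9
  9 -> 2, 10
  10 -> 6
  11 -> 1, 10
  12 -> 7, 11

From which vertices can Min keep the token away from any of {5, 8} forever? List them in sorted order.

6, 7, 10

A0 = {5, 8}
A1: add {1, 3, 4} — 1 (Max) has 1→5; 3 (Max) has 3→5; 4 (Max) has 4→5.
A2: add {11} — 11 (Max) has 11→1.
A3: add {2, 12} — 2 (Min): all of {1, 11} already in; 12 (Max) has 12→11.
A4: add {9} — 9 (Max) has 9→2.
A5 = A4; e.g. 6 (Min) can still go to 10. Fixed point.
Max's attractor = {1, 2, 3, 4, 5, 8, 9, 11, 12}; Min avoids the target exactly from the complement.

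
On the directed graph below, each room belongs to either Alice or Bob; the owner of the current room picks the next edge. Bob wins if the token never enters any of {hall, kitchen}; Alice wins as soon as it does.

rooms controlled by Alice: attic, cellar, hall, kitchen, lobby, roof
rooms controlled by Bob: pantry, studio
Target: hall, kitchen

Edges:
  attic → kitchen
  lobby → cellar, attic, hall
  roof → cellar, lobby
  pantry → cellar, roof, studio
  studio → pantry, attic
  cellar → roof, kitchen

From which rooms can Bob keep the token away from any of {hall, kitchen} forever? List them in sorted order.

A0 = {hall, kitchen}
A1: add {attic, cellar, lobby} — cellar (Alice) has cellar→kitchen; lobby (Alice) has lobby→hall; attic (Alice) has attic→kitchen.
A2: add {roof} — roof (Alice) has roof→cellar.
A3 = A2; e.g. pantry (Bob) can still go to studio. Fixed point.
Alice's attractor = {attic, cellar, hall, kitchen, lobby, roof}; Bob avoids the target exactly from the complement.

pantry, studio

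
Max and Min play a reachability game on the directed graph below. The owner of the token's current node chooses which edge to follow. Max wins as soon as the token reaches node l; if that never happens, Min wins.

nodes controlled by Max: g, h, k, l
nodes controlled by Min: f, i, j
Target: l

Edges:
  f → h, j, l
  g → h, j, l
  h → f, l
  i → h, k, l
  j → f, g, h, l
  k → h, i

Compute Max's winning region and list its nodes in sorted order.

g, h, i, k, l

A0 = {l}
A1: add {g, h} — g (Max) has g→l; h (Max) has h→l.
A2: add {k} — k (Max) has k→h.
A3: add {i} — i (Min): all of {h, k, l} already in.
A4 = A3; e.g. f (Min) can still go to j. Fixed point.
Max's winning region = {g, h, i, k, l}.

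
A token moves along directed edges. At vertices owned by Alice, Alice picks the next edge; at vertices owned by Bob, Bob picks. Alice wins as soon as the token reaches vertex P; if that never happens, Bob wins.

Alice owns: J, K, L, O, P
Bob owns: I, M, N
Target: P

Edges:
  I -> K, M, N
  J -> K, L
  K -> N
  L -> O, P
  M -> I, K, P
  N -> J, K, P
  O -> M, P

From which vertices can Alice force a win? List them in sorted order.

A0 = {P}
A1: add {L, O} — L (Alice) has L→P; O (Alice) has O→P.
A2: add {J} — J (Alice) has J→L.
A3 = A2; e.g. I (Bob) can still go to K. Fixed point.
Alice's winning region = {J, L, O, P}.

J, L, O, P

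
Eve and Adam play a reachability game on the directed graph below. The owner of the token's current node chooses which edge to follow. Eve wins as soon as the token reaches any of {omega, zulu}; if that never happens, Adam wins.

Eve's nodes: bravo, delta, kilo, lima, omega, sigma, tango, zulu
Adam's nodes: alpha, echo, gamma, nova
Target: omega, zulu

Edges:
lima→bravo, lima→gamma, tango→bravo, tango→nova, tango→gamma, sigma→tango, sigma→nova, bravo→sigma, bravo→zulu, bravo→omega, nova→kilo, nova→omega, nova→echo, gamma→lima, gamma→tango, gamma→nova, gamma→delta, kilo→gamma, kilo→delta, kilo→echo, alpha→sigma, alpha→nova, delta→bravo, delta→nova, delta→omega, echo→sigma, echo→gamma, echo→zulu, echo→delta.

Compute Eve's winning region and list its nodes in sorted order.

bravo, delta, kilo, lima, omega, sigma, tango, zulu

A0 = {omega, zulu}
A1: add {bravo, delta} — bravo (Eve) has bravo→zulu; delta (Eve) has delta→omega.
A2: add {kilo, lima, tango} — lima (Eve) has lima→bravo; tango (Eve) has tango→bravo; kilo (Eve) has kilo→delta.
A3: add {sigma} — sigma (Eve) has sigma→tango.
A4 = A3; e.g. nova (Adam) can still go to echo. Fixed point.
Eve's winning region = {bravo, delta, kilo, lima, omega, sigma, tango, zulu}.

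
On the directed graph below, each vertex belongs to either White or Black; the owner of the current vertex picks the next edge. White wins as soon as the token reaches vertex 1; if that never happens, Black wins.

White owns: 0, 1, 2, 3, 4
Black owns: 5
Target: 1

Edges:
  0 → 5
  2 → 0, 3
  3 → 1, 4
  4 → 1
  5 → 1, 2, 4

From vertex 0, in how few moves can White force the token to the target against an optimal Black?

4

A0 = {1}
A1: add {3, 4} — 3 (White) has 3→1; 4 (White) has 4→1.
A2: add {2} — 2 (White) has 2→3.
A3: add {5} — 5 (Black): all of {1, 2, 4} already in.
A4: add {0} — 0 (White) has 0→5.
A4 = all vertices. Fixed point.
0 enters the attractor at level 4, so White can force the target in 4 moves from there.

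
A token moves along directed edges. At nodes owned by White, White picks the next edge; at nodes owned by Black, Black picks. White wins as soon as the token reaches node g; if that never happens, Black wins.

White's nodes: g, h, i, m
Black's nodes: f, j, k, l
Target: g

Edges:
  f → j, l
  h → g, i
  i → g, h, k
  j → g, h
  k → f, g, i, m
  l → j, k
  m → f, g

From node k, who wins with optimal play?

Black

A0 = {g}
A1: add {h, i, m} — h (White) has h→g; i (White) has i→g; m (White) has m→g.
A2: add {j} — j (Black): all of {g, h} already in.
A3 = A2; e.g. f (Black) can still go to l. Fixed point.
k never enters the attractor, so Black can avoid the target forever.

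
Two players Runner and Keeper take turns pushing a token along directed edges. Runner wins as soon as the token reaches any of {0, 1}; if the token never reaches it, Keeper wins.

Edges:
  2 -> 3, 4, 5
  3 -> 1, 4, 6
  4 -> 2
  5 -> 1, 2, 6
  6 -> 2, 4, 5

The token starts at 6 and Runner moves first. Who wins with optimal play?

Track states (vertex, player-to-move).
A0 = {(0,Runner), (0,Keeper), (1,Runner), (1,Keeper)}
A1: add {(3,Runner), (5,Runner)}.
A2 = A1; e.g. (2,Runner) stays out. (6,Runner) never enters ⇒ Keeper avoids the target.

Keeper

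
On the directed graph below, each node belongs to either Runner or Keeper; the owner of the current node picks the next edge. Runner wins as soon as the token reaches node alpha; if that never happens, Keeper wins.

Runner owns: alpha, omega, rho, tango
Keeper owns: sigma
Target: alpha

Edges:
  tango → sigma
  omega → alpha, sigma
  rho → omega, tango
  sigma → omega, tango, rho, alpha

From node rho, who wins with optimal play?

A0 = {alpha}
A1: add {omega} — omega (Runner) has omega→alpha.
A2: add {rho} — rho (Runner) has rho→omega.
A3 = A2; e.g. tango (Runner) has no edge into A2. Fixed point.
rho ∈ A2, so Runner can force the target.

Runner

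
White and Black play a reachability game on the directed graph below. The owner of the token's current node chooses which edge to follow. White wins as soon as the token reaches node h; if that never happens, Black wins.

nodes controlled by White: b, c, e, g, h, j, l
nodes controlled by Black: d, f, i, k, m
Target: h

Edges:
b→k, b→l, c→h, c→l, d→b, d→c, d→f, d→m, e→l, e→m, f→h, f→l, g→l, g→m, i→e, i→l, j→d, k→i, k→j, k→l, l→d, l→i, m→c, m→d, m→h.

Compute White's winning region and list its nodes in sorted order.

c, h

A0 = {h}
A1: add {c} — c (White) has c→h.
A2 = A1; e.g. b (White) has no edge into A1. Fixed point.
White's winning region = {c, h}.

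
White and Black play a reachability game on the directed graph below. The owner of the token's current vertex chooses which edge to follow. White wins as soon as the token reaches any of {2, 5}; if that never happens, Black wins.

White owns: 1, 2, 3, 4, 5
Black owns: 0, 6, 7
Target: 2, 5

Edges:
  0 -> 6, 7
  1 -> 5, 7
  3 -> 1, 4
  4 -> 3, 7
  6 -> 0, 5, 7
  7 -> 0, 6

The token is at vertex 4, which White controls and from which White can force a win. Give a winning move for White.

A0 = {2, 5}
A1: add {1} — 1 (White) has 1→5.
A2: add {3} — 3 (White) has 3→1.
A3: add {4} — 4 (White) has 4→3.
A4 = A3; e.g. 0 (Black) can still go to 6. Fixed point.
From 4, successor 3 is in the attractor (rank 2); the other successor 7 is not.

3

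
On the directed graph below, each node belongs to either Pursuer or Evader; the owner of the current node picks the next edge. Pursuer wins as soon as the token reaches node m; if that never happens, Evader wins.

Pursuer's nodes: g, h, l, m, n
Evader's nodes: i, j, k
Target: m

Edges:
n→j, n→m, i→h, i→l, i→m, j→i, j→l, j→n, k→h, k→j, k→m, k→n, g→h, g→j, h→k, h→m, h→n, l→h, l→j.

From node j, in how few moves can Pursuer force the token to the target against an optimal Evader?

4

A0 = {m}
A1: add {h, n} — h (Pursuer) has h→m; n (Pursuer) has n→m.
A2: add {g, l} — g (Pursuer) has g→h; l (Pursuer) has l→h.
A3: add {i} — i (Evader): all of {h, l, m} already in.
A4: add {j} — j (Evader): all of {i, l, n} already in.
j enters the attractor at level 4, so Pursuer can force the target in 4 moves from there.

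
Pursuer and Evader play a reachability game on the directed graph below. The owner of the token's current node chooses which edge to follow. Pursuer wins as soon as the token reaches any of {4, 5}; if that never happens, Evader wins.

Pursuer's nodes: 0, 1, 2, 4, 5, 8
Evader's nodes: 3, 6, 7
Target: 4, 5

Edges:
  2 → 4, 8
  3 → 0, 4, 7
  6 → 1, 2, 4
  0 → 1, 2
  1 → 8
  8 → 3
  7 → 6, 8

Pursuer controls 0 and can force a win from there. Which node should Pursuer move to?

A0 = {4, 5}
A1: add {2} — 2 (Pursuer) has 2→4.
A2: add {0} — 0 (Pursuer) has 0→2.
A3 = A2; e.g. 1 (Pursuer) has no edge into A2. Fixed point.
From 0, successor 2 is in the attractor (rank 1); the other successor 1 is not.

2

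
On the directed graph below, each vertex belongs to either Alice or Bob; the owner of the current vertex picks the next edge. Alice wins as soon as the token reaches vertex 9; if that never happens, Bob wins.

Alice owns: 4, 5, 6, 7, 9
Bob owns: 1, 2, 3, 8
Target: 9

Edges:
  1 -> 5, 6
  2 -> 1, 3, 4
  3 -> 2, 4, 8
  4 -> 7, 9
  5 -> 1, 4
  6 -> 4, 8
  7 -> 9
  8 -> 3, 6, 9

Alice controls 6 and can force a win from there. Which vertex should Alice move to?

A0 = {9}
A1: add {4, 7} — 4 (Alice) has 4→9; 7 (Alice) has 7→9.
A2: add {5, 6} — 5 (Alice) has 5→4; 6 (Alice) has 6→4.
A3: add {1} — 1 (Bob): all of {5, 6} already in.
A4 = A3; e.g. 2 (Bob) can still go to 3. Fixed point.
From 6, successor 4 is in the attractor (rank 1); the other successor 8 is not.

4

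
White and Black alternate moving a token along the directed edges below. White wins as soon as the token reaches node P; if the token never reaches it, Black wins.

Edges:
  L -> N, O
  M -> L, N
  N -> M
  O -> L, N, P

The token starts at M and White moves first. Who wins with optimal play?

Black

Track states (vertex, player-to-move).
A0 = {(P,White), (P,Black)}
A1: add {(O,White)}.
A2 = A1; e.g. (L,White) stays out. (M,White) never enters ⇒ Black avoids the target.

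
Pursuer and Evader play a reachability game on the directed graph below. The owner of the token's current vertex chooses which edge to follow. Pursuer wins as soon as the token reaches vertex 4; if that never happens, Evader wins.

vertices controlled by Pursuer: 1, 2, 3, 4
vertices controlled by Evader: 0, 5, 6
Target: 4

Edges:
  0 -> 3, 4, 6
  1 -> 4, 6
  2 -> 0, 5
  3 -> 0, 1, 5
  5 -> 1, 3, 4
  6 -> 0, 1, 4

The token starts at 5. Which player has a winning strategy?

A0 = {4}
A1: add {1} — 1 (Pursuer) has 1→4.
A2: add {3} — 3 (Pursuer) has 3→1.
A3: add {5} — 5 (Evader): all of {1, 3, 4} already in.
5 ∈ A3, so Pursuer can force the target.

Pursuer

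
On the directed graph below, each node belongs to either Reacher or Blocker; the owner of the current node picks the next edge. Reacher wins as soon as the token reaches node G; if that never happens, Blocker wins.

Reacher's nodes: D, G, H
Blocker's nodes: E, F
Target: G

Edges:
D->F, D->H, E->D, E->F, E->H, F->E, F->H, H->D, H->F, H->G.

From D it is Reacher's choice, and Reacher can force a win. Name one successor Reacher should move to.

H

A0 = {G}
A1: add {H} — H (Reacher) has H→G.
A2: add {D} — D (Reacher) has D→H.
A3 = A2; e.g. E (Blocker) can still go to F. Fixed point.
From D, successor H is in the attractor (rank 1); the other successor F is not.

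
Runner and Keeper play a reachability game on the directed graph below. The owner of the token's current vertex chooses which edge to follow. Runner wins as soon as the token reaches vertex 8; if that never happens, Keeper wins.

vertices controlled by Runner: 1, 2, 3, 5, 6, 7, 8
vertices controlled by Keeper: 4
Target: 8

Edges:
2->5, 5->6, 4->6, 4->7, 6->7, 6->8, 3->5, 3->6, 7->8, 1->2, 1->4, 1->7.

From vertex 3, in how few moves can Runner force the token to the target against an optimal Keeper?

A0 = {8}
A1: add {6, 7} — 6 (Runner) has 6→8; 7 (Runner) has 7→8.
A2: add {1, 3, 4, 5} — 1 (Runner) has 1→7; 3 (Runner) has 3→6; 4 (Keeper): all of {6, 7} already in; 5 (Runner) has 5→6.
3 enters the attractor at level 2, so Runner can force the target in 2 moves from there.

2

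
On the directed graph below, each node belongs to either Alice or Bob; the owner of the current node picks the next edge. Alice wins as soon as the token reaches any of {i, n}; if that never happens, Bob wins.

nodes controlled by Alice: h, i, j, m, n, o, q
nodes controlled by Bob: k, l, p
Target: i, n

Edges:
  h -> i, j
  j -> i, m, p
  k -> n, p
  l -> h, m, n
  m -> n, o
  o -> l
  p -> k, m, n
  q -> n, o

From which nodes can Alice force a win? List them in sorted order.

h, i, j, l, m, n, o, q

A0 = {i, n}
A1: add {h, j, m, q} — h (Alice) has h→i; j (Alice) has j→i; m (Alice) has m→n; q (Alice) has q→n.
A2: add {l} — l (Bob): all of {h, m, n} already in.
A3: add {o} — o (Alice) has o→l.
A4 = A3; e.g. k (Bob) can still go to p. Fixed point.
Alice's winning region = {h, i, j, l, m, n, o, q}.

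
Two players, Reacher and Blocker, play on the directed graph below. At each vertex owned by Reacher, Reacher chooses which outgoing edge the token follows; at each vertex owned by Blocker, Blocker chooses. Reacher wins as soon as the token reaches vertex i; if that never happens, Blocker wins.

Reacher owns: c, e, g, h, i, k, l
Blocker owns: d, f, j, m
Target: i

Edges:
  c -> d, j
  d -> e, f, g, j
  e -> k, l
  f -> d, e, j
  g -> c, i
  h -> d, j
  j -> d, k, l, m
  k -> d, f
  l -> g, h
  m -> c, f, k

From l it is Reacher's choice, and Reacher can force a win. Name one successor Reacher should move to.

g

A0 = {i}
A1: add {g} — g (Reacher) has g→i.
A2: add {l} — l (Reacher) has l→g.
A3: add {e} — e (Reacher) has e→l.
A4 = A3; e.g. c (Reacher) has no edge into A3. Fixed point.
From l, successor g is in the attractor (rank 1); the other successor h is not.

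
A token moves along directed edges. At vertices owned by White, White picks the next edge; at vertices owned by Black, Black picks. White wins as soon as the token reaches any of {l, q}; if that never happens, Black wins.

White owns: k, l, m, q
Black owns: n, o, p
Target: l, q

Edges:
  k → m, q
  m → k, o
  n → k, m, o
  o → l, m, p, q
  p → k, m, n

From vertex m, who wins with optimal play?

White

A0 = {l, q}
A1: add {k} — k (White) has k→q.
A2: add {m} — m (White) has m→k.
A3 = A2; e.g. n (Black) can still go to o. Fixed point.
m ∈ A2, so White can force the target.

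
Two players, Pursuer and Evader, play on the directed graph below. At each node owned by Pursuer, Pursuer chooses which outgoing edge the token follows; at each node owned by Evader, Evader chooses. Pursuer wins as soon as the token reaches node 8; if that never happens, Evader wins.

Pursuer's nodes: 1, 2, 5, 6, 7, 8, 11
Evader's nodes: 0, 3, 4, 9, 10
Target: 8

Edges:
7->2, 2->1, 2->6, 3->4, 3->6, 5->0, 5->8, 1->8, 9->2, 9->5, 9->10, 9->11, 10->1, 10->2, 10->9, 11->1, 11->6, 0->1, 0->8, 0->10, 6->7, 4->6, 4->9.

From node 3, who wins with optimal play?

Evader

A0 = {8}
A1: add {1, 5} — 1 (Pursuer) has 1→8; 5 (Pursuer) has 5→8.
A2: add {2, 11} — 2 (Pursuer) has 2→1; 11 (Pursuer) has 11→1.
A3: add {7} — 7 (Pursuer) has 7→2.
A4: add {6} — 6 (Pursuer) has 6→7.
A5 = A4; e.g. 0 (Evader) can still go to 10. Fixed point.
3 never enters the attractor, so Evader can avoid the target forever.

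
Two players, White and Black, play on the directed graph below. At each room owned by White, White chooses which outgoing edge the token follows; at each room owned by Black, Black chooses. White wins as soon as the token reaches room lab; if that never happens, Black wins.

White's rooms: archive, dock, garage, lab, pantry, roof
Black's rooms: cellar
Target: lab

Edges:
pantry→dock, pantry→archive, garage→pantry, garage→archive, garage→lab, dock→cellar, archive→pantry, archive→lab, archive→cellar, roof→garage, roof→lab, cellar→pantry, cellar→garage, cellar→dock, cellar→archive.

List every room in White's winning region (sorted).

archive, garage, lab, pantry, roof

A0 = {lab}
A1: add {archive, garage, roof} — garage (White) has garage→lab; archive (White) has archive→lab; roof (White) has roof→lab.
A2: add {pantry} — pantry (White) has pantry→archive.
A3 = A2; e.g. dock (White) has no edge into A2. Fixed point.
White's winning region = {archive, garage, lab, pantry, roof}.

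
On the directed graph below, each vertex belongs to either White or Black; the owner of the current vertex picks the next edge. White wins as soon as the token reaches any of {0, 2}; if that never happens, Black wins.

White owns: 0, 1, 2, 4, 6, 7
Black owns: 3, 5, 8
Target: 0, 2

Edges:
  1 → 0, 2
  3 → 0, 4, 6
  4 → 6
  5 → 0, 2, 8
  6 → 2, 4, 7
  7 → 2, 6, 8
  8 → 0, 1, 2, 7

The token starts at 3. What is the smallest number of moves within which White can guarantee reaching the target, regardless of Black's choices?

A0 = {0, 2}
A1: add {1, 6, 7} — 1 (White) has 1→0; 6 (White) has 6→2; 7 (White) has 7→2.
A2: add {4, 8} — 4 (White) has 4→6; 8 (Black): all of {0, 1, 2, 7} already in.
A3: add {3, 5} — 3 (Black): all of {0, 4, 6} already in; 5 (Black): all of {0, 2, 8} already in.
A3 = all vertices. Fixed point.
3 enters the attractor at level 3, so White can force the target in 3 moves from there.

3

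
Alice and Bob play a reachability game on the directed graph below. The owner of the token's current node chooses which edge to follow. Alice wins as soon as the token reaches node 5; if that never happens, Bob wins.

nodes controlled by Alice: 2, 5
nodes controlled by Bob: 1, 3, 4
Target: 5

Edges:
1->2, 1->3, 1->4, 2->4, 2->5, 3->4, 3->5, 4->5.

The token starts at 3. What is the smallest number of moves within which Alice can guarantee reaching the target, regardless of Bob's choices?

2

A0 = {5}
A1: add {2, 4} — 2 (Alice) has 2→5; 4 (Bob): all of {5} already in.
A2: add {3} — 3 (Bob): all of {4, 5} already in.
3 enters the attractor at level 2, so Alice can force the target in 2 moves from there.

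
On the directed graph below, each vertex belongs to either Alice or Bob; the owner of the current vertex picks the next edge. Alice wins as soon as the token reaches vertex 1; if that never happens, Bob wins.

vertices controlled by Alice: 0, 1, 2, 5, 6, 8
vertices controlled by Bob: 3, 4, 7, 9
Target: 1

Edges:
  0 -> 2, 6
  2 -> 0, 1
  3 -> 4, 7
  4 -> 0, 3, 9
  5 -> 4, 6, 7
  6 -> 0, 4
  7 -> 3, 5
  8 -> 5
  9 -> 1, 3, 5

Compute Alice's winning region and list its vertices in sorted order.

0, 1, 2, 5, 6, 8

A0 = {1}
A1: add {2} — 2 (Alice) has 2→1.
A2: add {0} — 0 (Alice) has 0→2.
A3: add {6} — 6 (Alice) has 6→0.
A4: add {5} — 5 (Alice) has 5→6.
A5: add {8} — 8 (Alice) has 8→5.
A6 = A5; e.g. 3 (Bob) can still go to 4. Fixed point.
Alice's winning region = {0, 1, 2, 5, 6, 8}.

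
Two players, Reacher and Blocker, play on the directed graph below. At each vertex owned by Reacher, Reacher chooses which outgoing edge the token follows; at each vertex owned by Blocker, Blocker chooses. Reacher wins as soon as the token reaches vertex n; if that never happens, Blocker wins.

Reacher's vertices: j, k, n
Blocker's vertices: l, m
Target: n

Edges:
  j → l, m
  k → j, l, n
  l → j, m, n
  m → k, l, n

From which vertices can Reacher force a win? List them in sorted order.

A0 = {n}
A1: add {k} — k (Reacher) has k→n.
A2 = A1; e.g. j (Reacher) has no edge into A1. Fixed point.
Reacher's winning region = {k, n}.

k, n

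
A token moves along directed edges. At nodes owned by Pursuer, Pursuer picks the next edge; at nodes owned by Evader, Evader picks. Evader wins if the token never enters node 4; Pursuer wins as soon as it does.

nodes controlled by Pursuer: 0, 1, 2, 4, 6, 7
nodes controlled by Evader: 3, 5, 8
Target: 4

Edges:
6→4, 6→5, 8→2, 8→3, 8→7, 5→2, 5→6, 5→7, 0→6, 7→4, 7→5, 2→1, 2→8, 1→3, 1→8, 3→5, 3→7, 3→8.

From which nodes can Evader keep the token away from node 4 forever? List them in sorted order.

1, 2, 3, 5, 8

A0 = {4}
A1: add {6, 7} — 6 (Pursuer) has 6→4; 7 (Pursuer) has 7→4.
A2: add {0} — 0 (Pursuer) has 0→6.
A3 = A2; e.g. 1 (Pursuer) has no edge into A2. Fixed point.
Pursuer's attractor = {0, 4, 6, 7}; Evader avoids the target exactly from the complement.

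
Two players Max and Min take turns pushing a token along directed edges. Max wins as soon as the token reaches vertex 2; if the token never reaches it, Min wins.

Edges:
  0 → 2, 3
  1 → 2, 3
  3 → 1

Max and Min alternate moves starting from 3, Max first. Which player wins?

Min

Track states (vertex, player-to-move).
A0 = {(2,Max), (2,Min)}
A1: add {(0,Max), (1,Max)}.
A2: add {(3,Min)}.
A3 = A2; e.g. (0,Min) stays out. (3,Max) never enters ⇒ Min avoids the target.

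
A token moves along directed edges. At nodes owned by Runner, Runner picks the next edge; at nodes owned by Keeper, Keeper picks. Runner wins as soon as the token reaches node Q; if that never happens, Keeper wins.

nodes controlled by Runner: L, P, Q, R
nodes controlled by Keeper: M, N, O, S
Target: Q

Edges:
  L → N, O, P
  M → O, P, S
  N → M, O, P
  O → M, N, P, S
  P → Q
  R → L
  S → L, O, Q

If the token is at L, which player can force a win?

A0 = {Q}
A1: add {P} — P (Runner) has P→Q.
A2: add {L} — L (Runner) has L→P.
L ∈ A2, so Runner can force the target.

Runner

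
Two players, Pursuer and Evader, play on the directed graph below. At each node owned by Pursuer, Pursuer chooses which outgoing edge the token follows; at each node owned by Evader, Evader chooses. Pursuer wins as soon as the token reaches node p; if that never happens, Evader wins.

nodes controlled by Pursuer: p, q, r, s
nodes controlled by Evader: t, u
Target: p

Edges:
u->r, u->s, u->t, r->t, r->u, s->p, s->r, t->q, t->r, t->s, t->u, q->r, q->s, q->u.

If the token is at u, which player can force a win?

A0 = {p}
A1: add {s} — s (Pursuer) has s→p.
A2: add {q} — q (Pursuer) has q→s.
A3 = A2; e.g. r (Pursuer) has no edge into A2. Fixed point.
u never enters the attractor, so Evader can avoid the target forever.

Evader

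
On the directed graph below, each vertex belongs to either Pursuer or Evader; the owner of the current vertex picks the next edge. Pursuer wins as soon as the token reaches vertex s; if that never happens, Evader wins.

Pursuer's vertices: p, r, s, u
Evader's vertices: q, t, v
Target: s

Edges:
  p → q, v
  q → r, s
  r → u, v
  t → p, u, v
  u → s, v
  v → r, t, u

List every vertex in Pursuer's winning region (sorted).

p, q, r, s, u

A0 = {s}
A1: add {u} — u (Pursuer) has u→s.
A2: add {r} — r (Pursuer) has r→u.
A3: add {q} — q (Evader): all of {r, s} already in.
A4: add {p} — p (Pursuer) has p→q.
A5 = A4; e.g. t (Evader) can still go to v. Fixed point.
Pursuer's winning region = {p, q, r, s, u}.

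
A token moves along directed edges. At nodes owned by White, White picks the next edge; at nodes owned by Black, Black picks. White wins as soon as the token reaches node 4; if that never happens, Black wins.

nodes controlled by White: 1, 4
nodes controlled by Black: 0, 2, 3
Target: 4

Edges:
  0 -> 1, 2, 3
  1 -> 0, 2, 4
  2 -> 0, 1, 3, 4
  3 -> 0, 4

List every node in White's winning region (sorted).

1, 4

A0 = {4}
A1: add {1} — 1 (White) has 1→4.
A2 = A1; e.g. 0 (Black) can still go to 2. Fixed point.
White's winning region = {1, 4}.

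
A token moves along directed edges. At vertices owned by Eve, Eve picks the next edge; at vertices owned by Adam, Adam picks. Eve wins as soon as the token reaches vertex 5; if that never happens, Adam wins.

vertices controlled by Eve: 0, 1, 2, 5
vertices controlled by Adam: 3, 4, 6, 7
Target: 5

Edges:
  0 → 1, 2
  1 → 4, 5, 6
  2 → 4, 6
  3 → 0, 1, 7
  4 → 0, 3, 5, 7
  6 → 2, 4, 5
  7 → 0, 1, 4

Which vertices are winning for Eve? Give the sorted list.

A0 = {5}
A1: add {1} — 1 (Eve) has 1→5.
A2: add {0} — 0 (Eve) has 0→1.
A3 = A2; e.g. 2 (Eve) has no edge into A2. Fixed point.
Eve's winning region = {0, 1, 5}.

0, 1, 5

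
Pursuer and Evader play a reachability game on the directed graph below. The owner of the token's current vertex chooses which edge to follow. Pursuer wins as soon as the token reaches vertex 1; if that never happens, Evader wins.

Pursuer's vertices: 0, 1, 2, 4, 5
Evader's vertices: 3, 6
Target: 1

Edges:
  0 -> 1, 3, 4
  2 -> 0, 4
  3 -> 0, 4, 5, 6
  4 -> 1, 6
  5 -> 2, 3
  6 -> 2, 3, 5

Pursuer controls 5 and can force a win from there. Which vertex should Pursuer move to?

A0 = {1}
A1: add {0, 4} — 0 (Pursuer) has 0→1; 4 (Pursuer) has 4→1.
A2: add {2} — 2 (Pursuer) has 2→0.
A3: add {5} — 5 (Pursuer) has 5→2.
A4 = A3; e.g. 3 (Evader) can still go to 6. Fixed point.
From 5, successor 2 is in the attractor (rank 2); the other successor 3 is not.

2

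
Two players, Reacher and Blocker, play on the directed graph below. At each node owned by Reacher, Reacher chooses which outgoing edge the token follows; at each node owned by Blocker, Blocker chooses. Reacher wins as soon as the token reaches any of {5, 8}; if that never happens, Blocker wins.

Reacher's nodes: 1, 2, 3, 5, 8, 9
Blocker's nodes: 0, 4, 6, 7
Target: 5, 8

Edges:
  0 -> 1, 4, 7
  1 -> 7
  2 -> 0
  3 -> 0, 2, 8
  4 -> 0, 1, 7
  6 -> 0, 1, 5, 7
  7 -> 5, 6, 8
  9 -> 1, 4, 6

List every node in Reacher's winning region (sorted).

A0 = {5, 8}
A1: add {3} — 3 (Reacher) has 3→8.
A2 = A1; e.g. 0 (Blocker) can still go to 1. Fixed point.
Reacher's winning region = {3, 5, 8}.

3, 5, 8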